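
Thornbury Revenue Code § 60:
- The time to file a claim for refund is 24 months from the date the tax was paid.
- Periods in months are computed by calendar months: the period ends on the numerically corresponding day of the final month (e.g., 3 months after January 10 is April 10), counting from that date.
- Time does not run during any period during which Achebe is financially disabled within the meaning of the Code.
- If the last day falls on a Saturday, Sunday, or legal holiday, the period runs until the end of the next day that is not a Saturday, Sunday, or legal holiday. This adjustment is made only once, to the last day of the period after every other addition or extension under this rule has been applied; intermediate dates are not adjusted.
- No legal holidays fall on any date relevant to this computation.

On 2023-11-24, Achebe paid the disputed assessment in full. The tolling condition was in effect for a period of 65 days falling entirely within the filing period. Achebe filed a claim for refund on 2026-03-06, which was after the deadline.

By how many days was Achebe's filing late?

24 months after 2023-11-24 is November 24, 2025.
Tolling adds 65 days: November 24, 2025 + 65 days = January 28, 2026.
January 28, 2026 is a Wednesday and not a legal holiday, so no extension applies.
The deadline is January 28, 2026; from January 28, 2026 to March 6, 2026 is 37 days.

37 days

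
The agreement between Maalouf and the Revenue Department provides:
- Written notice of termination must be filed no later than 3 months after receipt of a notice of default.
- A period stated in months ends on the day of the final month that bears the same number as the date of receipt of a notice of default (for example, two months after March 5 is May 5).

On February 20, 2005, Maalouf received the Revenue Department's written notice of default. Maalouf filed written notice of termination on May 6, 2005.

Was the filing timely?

3 months after February 20, 2005 is May 20, 2005.
The deadline is May 20, 2005; the filing on May 6, 2005 is on or before that date.

Yes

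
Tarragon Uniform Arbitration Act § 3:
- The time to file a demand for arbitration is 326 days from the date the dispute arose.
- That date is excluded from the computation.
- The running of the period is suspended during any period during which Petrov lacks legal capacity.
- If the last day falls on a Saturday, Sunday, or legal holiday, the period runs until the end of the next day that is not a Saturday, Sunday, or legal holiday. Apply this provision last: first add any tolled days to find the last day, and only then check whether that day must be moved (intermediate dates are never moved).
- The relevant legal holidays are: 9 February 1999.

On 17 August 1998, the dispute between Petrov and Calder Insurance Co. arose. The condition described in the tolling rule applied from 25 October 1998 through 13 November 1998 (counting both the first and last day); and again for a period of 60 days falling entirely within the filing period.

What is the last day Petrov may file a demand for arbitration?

326 days after 17 August 1998 is July 9, 1999.
From October 25, 1998 through November 13, 1998 inclusive is 20 days; tolling adds 20 days: July 9, 1999 + 20 days = July 29, 1999.
Tolling adds 60 days: July 29, 1999 + 60 days = September 27, 1999.
September 27, 1999 is a Monday and not a legal holiday, so no extension applies.

September 27, 1999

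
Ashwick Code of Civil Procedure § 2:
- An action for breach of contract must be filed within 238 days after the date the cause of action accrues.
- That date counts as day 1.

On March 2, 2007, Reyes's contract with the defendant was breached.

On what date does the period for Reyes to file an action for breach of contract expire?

October 25, 2007

Counting March 2, 2007 as day 1, day 238 is October 25, 2007.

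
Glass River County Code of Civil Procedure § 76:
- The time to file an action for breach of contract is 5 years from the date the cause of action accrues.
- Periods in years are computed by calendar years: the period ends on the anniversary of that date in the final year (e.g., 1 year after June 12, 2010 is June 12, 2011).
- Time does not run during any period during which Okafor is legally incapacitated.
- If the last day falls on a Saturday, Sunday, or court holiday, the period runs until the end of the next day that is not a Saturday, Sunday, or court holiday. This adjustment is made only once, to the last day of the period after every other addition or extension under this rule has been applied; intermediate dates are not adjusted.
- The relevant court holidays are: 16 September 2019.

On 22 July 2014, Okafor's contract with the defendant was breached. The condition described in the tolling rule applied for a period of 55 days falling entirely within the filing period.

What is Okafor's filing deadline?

September 17, 2019

5 years after 22 July 2014 is July 22, 2019.
Tolling adds 55 days: July 22, 2019 + 55 days = September 15, 2019.
September 15, 2019 is Sunday; September 16, 2019 is a listed holiday. The next qualifying day is September 17, 2019.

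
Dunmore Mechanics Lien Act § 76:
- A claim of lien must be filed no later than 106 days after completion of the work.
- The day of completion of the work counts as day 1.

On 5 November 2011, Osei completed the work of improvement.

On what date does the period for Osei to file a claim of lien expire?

Counting 5 November 2011 as day 1, day 106 is February 18, 2012.

February 18, 2012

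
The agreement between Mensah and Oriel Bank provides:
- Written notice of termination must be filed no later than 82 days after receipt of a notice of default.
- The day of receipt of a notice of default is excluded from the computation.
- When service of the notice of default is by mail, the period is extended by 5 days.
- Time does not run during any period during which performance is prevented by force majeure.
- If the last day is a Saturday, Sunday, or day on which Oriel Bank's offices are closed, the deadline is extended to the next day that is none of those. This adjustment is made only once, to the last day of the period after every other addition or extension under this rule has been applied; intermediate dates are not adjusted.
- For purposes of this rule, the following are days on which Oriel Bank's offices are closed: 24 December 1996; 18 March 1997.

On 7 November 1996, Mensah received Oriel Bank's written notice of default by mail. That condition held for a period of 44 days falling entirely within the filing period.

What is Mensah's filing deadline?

March 19, 1997

82 days after 7 November 1996 is January 28, 1997.
Service was by mail, adding 5 days: January 28, 1997 + 5 days = February 2, 1997.
Tolling adds 44 days: February 2, 1997 + 44 days = March 18, 1997.
March 18, 1997 is a listed holiday. The next qualifying day is March 19, 1997.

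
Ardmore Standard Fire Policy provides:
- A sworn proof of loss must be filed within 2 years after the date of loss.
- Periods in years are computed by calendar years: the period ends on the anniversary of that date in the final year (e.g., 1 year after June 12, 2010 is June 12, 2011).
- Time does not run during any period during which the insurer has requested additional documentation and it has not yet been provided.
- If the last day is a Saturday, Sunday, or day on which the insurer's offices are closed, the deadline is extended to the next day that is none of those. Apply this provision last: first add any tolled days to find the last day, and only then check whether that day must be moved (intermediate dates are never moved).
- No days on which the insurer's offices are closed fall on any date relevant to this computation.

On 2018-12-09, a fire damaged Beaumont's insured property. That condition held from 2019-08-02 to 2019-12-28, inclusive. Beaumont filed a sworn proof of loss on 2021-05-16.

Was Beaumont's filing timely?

No

2 years after 2018-12-09 is December 9, 2020.
From August 2, 2019 through December 28, 2019 inclusive is 149 days; tolling adds 149 days: December 9, 2020 + 149 days = May 7, 2021.
May 7, 2021 is a Friday and not a day on which the insurer's offices are closed, so no extension applies.
The deadline is May 7, 2021; the filing on May 16, 2021 is after that date.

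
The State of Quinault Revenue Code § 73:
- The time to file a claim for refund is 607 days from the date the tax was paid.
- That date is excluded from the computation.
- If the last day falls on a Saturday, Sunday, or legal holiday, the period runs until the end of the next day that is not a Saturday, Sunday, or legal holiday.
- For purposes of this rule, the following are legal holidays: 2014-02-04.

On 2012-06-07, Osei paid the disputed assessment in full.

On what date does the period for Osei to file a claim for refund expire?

607 days after 2012-06-07 is February 4, 2014.
February 4, 2014 is a listed holiday. The next qualifying day is February 5, 2014.

February 5, 2014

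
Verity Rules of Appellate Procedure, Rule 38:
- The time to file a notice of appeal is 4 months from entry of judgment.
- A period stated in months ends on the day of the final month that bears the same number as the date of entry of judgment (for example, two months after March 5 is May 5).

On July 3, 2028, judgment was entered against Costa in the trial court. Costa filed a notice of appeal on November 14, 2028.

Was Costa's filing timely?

4 months after July 3, 2028 is November 3, 2028.
The deadline is November 3, 2028; the filing on November 14, 2028 is after that date.

No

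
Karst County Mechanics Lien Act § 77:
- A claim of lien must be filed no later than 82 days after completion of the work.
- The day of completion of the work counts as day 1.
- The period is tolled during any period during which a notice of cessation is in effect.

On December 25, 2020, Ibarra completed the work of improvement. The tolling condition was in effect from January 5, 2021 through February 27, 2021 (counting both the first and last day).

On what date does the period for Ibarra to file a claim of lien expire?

May 9, 2021

Counting December 25, 2020 as day 1, day 82 is March 16, 2021.
From January 5, 2021 through February 27, 2021 inclusive is 54 days; tolling adds 54 days: March 16, 2021 + 54 days = May 9, 2021.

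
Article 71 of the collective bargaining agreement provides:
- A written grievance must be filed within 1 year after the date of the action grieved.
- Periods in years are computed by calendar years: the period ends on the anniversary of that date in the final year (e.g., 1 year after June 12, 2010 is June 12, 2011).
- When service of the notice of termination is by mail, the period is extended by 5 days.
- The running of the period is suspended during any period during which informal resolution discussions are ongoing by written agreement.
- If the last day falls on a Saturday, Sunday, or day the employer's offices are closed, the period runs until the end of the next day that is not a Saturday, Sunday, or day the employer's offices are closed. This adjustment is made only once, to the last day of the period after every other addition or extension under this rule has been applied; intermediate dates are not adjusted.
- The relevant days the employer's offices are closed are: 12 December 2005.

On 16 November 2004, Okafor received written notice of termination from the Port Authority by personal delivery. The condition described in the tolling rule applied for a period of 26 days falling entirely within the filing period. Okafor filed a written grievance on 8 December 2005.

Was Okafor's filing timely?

1 year after 16 November 2004 is November 16, 2005.
Service was not by mail, so no mail extension applies.
Tolling adds 26 days: November 16, 2005 + 26 days = December 12, 2005.
December 12, 2005 is a listed holiday. The next qualifying day is December 13, 2005.
The deadline is December 13, 2005; the filing on December 8, 2005 is on or before that date.

Yes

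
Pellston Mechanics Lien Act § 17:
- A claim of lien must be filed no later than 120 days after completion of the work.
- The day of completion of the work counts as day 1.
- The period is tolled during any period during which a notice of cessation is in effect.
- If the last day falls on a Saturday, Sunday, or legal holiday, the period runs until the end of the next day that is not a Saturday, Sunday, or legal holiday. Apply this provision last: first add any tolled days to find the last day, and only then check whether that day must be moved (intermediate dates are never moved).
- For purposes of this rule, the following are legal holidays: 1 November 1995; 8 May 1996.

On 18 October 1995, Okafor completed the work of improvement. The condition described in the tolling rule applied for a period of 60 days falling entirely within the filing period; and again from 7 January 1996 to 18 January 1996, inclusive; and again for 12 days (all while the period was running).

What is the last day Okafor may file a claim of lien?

Counting 18 October 1995 as day 1, day 120 is February 14, 1996.
Tolling adds 60 days: February 14, 1996 + 60 days = April 14, 1996.
From January 7, 1996 through January 18, 1996 inclusive is 12 days; tolling adds 12 days: April 14, 1996 + 12 days = April 26, 1996.
Tolling adds 12 days: April 26, 1996 + 12 days = May 8, 1996.
May 8, 1996 is a listed holiday. The next qualifying day is May 9, 1996.

May 9, 1996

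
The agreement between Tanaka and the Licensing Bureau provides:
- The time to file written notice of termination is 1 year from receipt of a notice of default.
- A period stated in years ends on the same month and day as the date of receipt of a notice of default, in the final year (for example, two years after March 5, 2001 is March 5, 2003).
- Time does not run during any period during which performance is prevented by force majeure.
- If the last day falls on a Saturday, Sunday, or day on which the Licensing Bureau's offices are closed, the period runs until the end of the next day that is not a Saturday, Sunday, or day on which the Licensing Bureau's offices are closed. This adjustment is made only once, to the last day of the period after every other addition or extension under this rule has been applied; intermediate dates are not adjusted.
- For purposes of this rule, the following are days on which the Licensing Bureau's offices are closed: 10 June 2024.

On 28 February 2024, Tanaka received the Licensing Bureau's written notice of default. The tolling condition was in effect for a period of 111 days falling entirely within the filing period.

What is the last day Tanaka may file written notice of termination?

June 19, 2025

1 year after 28 February 2024 is February 28, 2025.
Tolling adds 111 days: February 28, 2025 + 111 days = June 19, 2025.
June 19, 2025 is a Thursday and not a day on which the Licensing Bureau's offices are closed, so no extension applies.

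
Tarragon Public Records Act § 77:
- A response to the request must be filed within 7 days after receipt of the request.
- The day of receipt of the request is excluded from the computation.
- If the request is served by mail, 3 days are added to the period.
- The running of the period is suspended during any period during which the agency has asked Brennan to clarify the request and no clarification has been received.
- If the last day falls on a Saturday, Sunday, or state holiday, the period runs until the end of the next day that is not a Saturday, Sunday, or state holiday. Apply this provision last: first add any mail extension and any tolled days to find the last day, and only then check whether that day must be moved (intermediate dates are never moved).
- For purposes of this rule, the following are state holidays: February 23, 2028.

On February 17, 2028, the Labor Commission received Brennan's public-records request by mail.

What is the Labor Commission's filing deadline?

7 days after February 17, 2028 is February 24, 2028.
Service was by mail, adding 3 days: February 24, 2028 + 3 days = February 27, 2028.
February 27, 2028 is Sunday. The next qualifying day is February 28, 2028.

February 28, 2028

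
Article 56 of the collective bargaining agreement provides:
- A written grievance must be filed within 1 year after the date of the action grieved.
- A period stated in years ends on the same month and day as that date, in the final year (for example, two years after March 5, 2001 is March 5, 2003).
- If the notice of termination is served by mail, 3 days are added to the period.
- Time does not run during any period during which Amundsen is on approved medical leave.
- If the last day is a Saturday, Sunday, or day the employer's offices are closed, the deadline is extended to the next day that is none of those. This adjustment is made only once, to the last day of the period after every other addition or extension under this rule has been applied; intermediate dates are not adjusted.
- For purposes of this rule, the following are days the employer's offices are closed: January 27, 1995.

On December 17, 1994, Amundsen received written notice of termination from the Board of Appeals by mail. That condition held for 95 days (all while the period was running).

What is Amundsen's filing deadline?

March 25, 1996

1 year after December 17, 1994 is December 17, 1995.
Service was by mail, adding 3 days: December 17, 1995 + 3 days = December 20, 1995.
Tolling adds 95 days: December 20, 1995 + 95 days = March 24, 1996.
March 24, 1996 is Sunday. The next qualifying day is March 25, 1996.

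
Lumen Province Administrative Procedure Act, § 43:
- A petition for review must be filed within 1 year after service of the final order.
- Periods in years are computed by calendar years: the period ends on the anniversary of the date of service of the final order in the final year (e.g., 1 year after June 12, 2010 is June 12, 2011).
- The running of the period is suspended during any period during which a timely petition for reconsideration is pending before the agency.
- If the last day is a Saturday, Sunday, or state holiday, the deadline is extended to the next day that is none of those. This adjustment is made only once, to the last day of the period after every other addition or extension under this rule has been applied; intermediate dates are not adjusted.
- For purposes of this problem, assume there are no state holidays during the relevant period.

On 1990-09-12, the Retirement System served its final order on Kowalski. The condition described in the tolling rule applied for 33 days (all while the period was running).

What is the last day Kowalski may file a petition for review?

1 year after 1990-09-12 is September 12, 1991.
Tolling adds 33 days: September 12, 1991 + 33 days = October 15, 1991.
October 15, 1991 is a Tuesday and not a state holiday, so no extension applies.

October 15, 1991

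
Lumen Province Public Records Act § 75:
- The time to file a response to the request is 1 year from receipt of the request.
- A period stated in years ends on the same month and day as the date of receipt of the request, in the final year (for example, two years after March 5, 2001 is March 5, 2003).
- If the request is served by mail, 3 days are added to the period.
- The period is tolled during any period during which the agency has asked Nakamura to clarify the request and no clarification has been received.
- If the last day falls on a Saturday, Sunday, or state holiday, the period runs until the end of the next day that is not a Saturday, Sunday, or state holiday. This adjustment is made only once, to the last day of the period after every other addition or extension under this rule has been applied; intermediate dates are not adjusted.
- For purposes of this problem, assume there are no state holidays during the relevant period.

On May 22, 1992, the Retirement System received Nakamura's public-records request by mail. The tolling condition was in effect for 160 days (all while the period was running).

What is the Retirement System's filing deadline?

1 year after May 22, 1992 is May 22, 1993.
Service was by mail, adding 3 days: May 22, 1993 + 3 days = May 25, 1993.
Tolling adds 160 days: May 25, 1993 + 160 days = November 1, 1993.
November 1, 1993 is a Monday and not a state holiday, so no extension applies.

November 1, 1993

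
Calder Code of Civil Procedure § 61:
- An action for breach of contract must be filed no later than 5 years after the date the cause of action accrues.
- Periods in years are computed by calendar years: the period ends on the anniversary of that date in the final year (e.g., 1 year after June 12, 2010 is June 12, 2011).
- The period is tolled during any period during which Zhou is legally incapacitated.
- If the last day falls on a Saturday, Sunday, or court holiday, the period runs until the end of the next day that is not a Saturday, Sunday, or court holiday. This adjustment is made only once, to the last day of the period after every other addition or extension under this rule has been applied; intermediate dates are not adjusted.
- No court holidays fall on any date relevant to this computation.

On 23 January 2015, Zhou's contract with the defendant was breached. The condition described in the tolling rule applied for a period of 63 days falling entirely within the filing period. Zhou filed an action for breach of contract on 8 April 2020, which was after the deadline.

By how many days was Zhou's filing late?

13 days

5 years after 23 January 2015 is January 23, 2020.
Tolling adds 63 days: January 23, 2020 + 63 days = March 26, 2020.
March 26, 2020 is a Thursday and not a court holiday, so no extension applies.
The deadline is March 26, 2020; from March 26, 2020 to April 8, 2020 is 13 days.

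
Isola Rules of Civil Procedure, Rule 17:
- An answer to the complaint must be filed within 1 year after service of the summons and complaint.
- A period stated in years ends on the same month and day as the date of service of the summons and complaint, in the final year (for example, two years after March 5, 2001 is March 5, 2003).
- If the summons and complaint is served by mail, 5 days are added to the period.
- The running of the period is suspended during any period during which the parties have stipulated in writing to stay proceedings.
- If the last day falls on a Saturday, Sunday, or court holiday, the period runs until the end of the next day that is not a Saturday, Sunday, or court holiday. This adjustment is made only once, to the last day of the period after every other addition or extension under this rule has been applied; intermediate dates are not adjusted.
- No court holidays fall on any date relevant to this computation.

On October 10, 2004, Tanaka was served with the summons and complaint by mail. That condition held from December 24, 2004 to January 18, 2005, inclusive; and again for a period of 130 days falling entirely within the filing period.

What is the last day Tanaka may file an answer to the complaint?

1 year after October 10, 2004 is October 10, 2005.
Service was by mail, adding 5 days: October 10, 2005 + 5 days = October 15, 2005.
From December 24, 2004 through January 18, 2005 inclusive is 26 days; tolling adds 26 days: October 15, 2005 + 26 days = November 10, 2005.
Tolling adds 130 days: November 10, 2005 + 130 days = March 20, 2006.
March 20, 2006 is a Monday and not a court holiday, so no extension applies.

March 20, 2006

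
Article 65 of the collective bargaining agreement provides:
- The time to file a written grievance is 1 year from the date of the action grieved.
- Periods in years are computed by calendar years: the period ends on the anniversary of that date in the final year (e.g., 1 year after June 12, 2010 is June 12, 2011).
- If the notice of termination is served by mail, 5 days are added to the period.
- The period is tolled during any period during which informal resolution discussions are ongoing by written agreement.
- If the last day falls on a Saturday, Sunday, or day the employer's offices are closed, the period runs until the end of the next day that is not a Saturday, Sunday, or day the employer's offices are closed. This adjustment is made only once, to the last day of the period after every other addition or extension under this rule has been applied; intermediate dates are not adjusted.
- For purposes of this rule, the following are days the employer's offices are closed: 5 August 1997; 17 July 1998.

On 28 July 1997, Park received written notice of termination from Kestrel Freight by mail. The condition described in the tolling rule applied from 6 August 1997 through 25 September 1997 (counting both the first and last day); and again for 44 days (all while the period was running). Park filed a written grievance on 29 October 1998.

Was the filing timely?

Yes

1 year after 28 July 1997 is July 28, 1998.
Service was by mail, adding 5 days: July 28, 1998 + 5 days = August 2, 1998.
From August 6, 1997 through September 25, 1997 inclusive is 51 days; tolling adds 51 days: August 2, 1998 + 51 days = September 22, 1998.
Tolling adds 44 days: September 22, 1998 + 44 days = November 5, 1998.
November 5, 1998 is a Thursday and not a day the employer's offices are closed, so no extension applies.
The deadline is November 5, 1998; the filing on October 29, 1998 is on or before that date.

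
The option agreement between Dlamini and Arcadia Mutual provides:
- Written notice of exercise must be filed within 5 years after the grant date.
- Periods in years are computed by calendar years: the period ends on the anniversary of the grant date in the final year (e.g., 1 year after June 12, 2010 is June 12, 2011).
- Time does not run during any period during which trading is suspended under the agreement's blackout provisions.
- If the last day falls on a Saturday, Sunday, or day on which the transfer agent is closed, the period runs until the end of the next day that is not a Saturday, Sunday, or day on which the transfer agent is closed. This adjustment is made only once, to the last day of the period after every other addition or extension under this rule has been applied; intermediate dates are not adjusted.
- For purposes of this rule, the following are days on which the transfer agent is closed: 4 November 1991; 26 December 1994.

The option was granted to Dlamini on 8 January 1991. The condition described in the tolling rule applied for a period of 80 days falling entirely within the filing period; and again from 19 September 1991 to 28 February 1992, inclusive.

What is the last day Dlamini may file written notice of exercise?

5 years after 8 January 1991 is January 8, 1996.
Tolling adds 80 days: January 8, 1996 + 80 days = March 28, 1996.
From September 19, 1991 through February 28, 1992 inclusive is 163 days; tolling adds 163 days: March 28, 1996 + 163 days = September 7, 1996.
September 7, 1996 is Saturday; September 8, 1996 is Sunday. The next qualifying day is September 9, 1996.

September 9, 1996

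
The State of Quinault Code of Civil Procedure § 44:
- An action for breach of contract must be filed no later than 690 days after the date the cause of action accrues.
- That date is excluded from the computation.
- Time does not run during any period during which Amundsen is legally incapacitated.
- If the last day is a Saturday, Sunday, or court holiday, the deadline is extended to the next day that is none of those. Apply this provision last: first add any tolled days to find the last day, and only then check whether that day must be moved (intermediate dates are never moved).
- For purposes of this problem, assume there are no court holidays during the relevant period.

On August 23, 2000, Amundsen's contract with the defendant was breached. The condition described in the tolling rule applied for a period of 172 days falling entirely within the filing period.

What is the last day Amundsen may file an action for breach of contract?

690 days after August 23, 2000 is July 14, 2002.
Tolling adds 172 days: July 14, 2002 + 172 days = January 2, 2003.
January 2, 2003 is a Thursday and not a court holiday, so no extension applies.

January 2, 2003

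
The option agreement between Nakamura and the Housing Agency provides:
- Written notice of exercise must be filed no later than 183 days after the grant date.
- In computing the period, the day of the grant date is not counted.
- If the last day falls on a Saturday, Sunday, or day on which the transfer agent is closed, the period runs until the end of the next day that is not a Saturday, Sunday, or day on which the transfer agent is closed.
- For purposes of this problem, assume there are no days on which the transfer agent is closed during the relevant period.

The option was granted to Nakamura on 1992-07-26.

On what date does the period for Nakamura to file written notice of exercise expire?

183 days after 1992-07-26 is January 25, 1993.
January 25, 1993 is a Monday and not a day on which the transfer agent is closed, so no extension applies.

January 25, 1993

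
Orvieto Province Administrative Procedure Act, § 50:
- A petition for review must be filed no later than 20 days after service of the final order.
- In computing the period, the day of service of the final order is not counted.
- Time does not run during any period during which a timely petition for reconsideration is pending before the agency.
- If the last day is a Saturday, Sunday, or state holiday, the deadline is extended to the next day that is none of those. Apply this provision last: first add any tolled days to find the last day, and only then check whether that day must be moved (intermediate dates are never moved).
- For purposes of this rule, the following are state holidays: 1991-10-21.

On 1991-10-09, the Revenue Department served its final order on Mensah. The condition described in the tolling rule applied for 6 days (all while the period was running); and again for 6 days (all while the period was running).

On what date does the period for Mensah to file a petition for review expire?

November 11, 1991

20 days after 1991-10-09 is October 29, 1991.
Tolling adds 6 days: October 29, 1991 + 6 days = November 4, 1991.
Tolling adds 6 days: November 4, 1991 + 6 days = November 10, 1991.
November 10, 1991 is Sunday. The next qualifying day is November 11, 1991.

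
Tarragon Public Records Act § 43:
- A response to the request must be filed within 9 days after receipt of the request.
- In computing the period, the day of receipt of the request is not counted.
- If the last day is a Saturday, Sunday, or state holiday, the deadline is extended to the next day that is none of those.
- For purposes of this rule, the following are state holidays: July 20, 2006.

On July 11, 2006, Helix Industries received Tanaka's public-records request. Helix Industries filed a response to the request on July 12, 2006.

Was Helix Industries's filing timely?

9 days after July 11, 2006 is July 20, 2006.
July 20, 2006 is a listed holiday. The next qualifying day is July 21, 2006.
The deadline is July 21, 2006; the filing on July 12, 2006 is on or before that date.

Yes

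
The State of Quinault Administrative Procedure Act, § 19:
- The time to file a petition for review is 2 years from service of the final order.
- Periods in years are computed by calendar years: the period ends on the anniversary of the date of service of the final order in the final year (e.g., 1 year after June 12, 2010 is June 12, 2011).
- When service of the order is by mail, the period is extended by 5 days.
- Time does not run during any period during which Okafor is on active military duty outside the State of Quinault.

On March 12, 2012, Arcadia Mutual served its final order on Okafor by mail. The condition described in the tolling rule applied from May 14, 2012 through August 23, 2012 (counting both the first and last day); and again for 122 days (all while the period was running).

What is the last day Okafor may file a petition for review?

October 27, 2014

2 years after March 12, 2012 is March 12, 2014.
Service was by mail, adding 5 days: March 12, 2014 + 5 days = March 17, 2014.
From May 14, 2012 through August 23, 2012 inclusive is 102 days; tolling adds 102 days: March 17, 2014 + 102 days = June 27, 2014.
Tolling adds 122 days: June 27, 2014 + 122 days = October 27, 2014.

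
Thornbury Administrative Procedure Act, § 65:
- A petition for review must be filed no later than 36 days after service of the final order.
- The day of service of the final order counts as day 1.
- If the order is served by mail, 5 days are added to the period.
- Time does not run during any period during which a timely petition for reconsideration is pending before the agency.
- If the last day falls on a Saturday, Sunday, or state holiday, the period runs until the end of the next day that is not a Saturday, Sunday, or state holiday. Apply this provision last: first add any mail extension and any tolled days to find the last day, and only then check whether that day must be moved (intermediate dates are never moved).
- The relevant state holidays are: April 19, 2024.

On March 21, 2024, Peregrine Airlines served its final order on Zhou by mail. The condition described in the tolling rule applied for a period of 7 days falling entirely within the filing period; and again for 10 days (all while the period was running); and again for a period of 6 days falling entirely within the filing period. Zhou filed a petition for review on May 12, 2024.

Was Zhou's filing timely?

Yes

Counting March 21, 2024 as day 1, day 36 is April 25, 2024.
Service was by mail, adding 5 days: April 25, 2024 + 5 days = April 30, 2024.
Tolling adds 7 days: April 30, 2024 + 7 days = May 7, 2024.
Tolling adds 10 days: May 7, 2024 + 10 days = May 17, 2024.
Tolling adds 6 days: May 17, 2024 + 6 days = May 23, 2024.
May 23, 2024 is a Thursday and not a state holiday, so no extension applies.
The deadline is May 23, 2024; the filing on May 12, 2024 is on or before that date.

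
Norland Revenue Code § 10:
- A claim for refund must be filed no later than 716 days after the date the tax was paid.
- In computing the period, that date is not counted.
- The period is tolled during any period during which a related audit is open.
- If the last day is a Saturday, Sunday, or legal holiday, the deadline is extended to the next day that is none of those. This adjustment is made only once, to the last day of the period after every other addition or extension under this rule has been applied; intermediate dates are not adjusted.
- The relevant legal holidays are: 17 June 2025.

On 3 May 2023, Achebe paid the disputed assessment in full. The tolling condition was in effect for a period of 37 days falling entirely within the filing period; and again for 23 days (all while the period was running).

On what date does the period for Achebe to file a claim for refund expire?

716 days after 3 May 2023 is April 18, 2025.
Tolling adds 37 days: April 18, 2025 + 37 days = May 25, 2025.
Tolling adds 23 days: May 25, 2025 + 23 days = June 17, 2025.
June 17, 2025 is a listed holiday. The next qualifying day is June 18, 2025.

June 18, 2025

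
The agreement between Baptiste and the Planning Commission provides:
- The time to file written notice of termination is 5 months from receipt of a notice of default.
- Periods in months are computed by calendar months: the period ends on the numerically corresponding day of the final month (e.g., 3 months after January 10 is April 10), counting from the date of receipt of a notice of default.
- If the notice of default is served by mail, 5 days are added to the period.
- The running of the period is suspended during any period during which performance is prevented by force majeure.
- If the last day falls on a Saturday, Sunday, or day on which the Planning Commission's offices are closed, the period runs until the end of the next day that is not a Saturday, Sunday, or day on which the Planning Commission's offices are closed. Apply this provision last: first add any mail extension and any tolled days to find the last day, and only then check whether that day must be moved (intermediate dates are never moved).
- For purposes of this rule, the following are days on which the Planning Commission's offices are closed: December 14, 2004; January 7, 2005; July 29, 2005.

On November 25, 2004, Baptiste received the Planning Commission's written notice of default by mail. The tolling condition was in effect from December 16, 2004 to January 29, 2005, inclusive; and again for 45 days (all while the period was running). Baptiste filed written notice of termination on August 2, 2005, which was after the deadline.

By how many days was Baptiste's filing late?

1 day

5 months after November 25, 2004 is April 25, 2005.
Service was by mail, adding 5 days: April 25, 2005 + 5 days = April 30, 2005.
From December 16, 2004 through January 29, 2005 inclusive is 45 days; tolling adds 45 days: April 30, 2005 + 45 days = June 14, 2005.
Tolling adds 45 days: June 14, 2005 + 45 days = July 29, 2005.
July 29, 2005 is a listed holiday; July 30, 2005 is Saturday; July 31, 2005 is Sunday. The next qualifying day is August 1, 2005.
The deadline is August 1, 2005; from August 1, 2005 to August 2, 2005 is 1 days.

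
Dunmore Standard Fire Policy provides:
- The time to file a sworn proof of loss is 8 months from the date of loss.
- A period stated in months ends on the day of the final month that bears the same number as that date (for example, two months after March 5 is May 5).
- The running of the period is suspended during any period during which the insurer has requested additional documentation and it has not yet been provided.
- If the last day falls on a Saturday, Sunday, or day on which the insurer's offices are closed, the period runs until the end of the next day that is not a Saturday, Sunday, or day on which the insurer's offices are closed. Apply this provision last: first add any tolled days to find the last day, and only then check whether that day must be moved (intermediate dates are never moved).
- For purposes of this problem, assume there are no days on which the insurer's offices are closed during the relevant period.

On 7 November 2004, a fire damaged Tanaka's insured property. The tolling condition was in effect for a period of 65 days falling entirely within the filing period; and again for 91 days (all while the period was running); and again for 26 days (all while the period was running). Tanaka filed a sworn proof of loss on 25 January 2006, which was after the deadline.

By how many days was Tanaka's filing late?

8 months after 7 November 2004 is July 7, 2005.
Tolling adds 65 days: July 7, 2005 + 65 days = September 10, 2005.
Tolling adds 91 days: September 10, 2005 + 91 days = December 10, 2005.
Tolling adds 26 days: December 10, 2005 + 26 days = January 5, 2006.
January 5, 2006 is a Thursday and not a day on which the insurer's offices are closed, so no extension applies.
The deadline is January 5, 2006; from January 5, 2006 to January 25, 2006 is 20 days.

20 days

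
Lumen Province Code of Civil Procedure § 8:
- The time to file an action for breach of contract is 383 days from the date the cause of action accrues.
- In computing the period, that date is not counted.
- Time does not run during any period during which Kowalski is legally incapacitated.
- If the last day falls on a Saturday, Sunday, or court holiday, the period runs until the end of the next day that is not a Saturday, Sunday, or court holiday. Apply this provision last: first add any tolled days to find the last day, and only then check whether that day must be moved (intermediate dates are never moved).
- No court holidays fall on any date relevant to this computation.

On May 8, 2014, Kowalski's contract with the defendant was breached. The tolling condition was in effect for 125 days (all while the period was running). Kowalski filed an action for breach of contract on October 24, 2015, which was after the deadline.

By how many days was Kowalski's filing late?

26 days

383 days after May 8, 2014 is May 26, 2015.
Tolling adds 125 days: May 26, 2015 + 125 days = September 28, 2015.
September 28, 2015 is a Monday and not a court holiday, so no extension applies.
The deadline is September 28, 2015; from September 28, 2015 to October 24, 2015 is 26 days.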